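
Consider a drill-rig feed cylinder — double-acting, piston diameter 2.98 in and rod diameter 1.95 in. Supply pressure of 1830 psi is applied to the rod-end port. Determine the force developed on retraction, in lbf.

F ≈ 7300 lbf

Rod-side annular area A_ann = π/4 × (2.98² − 1.95²) = 3.988 in^2
On retraction the pressure acts on the annular area (bore minus rod).
F = P × A_ann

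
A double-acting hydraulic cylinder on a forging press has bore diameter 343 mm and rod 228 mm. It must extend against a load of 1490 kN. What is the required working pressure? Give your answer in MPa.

P ≈ 16.1 MPa

Cap-side area A_cap = π/4 × (343 mm)² = 92400 mm^2
P = F / A = 1490 kN / A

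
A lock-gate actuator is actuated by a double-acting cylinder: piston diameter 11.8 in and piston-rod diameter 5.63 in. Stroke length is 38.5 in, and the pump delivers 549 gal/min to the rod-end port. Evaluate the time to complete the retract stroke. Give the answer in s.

t ≈ 1.54 s

Rod-side annular area A_ann = π/4 × (11.8² − 5.63²) = 84.46 in^2
Swept volume V = A × L; t = V / Q = A·L / Q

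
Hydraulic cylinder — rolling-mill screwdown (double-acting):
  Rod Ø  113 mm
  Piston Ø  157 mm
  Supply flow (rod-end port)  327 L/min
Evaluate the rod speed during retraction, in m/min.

v ≈ 35.0 m/min

Rod-side annular area A_ann = π/4 × (157² − 113²) = 9331 mm^2
Flow into the rod-end port fills the annular volume.
v = Q / A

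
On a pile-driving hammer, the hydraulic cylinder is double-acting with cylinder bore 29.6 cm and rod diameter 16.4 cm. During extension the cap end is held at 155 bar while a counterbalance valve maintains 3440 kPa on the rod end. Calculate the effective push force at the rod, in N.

F ≈ 9.03e5 N

Cap-side area A_cap = π/4 × (29.6 cm)² = 688.1 cm^2
Rod-side annular area A_ann = π/4 × (29.6² − 16.4²) = 476.9 cm^2
Net thrust = P_cap·A_cap − P_rod·A_ann = 1.067e6 N − 1.641e5 N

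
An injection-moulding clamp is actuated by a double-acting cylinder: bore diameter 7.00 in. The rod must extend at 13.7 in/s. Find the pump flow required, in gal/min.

Cap-side area A_cap = π/4 × (7.00 in)² = 38.48 in^2
Q = A × v

Q ≈ 137 gal/min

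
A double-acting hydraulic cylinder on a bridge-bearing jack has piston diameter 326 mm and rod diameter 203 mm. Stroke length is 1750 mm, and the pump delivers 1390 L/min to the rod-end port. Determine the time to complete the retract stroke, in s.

t ≈ 3.86 s

Rod-side annular area A_ann = π/4 × (326² − 203²) = 51100 mm^2
Swept volume V = A × L; t = V / Q = A·L / Q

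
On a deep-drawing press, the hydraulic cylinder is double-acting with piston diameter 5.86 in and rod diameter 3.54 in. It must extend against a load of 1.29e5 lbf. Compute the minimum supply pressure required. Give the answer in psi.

Cap-side area A_cap = π/4 × (5.86 in)² = 26.97 in^2
P = F / A = 1.29e5 lbf / A

P ≈ 4780 psi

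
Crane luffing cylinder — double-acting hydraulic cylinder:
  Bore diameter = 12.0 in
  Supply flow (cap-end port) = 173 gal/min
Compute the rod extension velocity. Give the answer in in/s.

v ≈ 5.89 in/s

Cap-side area A_cap = π/4 × (12.0 in)² = 113.1 in^2
v = Q / A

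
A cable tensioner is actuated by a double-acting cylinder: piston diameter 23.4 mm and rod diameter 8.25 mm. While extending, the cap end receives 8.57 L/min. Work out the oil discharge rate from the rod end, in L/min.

Q_out ≈ 7.50 L/min

Cap-side area A_cap = π/4 × (23.4 mm)² = 430.1 mm^2
Rod-side annular area A_ann = π/4 × (23.4² − 8.25²) = 376.6 mm^2
Piston speed v = Q_in/A_cap; rod-end outflow Q_out = v × A_ann = Q_in × A_ann/A_cap.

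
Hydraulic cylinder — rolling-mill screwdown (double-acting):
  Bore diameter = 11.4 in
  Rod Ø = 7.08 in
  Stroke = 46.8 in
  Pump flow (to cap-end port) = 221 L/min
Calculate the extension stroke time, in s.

Cap-side area A_cap = π/4 × (11.4 in)² = 102.1 in^2
Swept volume V = A × L; t = V / Q = A·L / Q

t ≈ 21.3 s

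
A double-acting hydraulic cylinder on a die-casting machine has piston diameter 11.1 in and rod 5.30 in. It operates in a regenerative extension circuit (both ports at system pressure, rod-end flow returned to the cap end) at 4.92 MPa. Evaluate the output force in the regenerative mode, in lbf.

With equal pressure on both faces, forces on the annular region cancel; the net push is pressure × rod cross-section.
Rod cross-section A_rod = π/4 × (5.30 in)² = 22.06 in^2
F = P × A_rod

F ≈ 15700 lbf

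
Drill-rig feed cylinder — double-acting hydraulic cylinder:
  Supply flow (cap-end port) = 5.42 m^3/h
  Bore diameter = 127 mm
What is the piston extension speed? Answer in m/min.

Cap-side area A_cap = π/4 × (127 mm)² = 12670 mm^2
v = Q / A

v ≈ 7.13 m/min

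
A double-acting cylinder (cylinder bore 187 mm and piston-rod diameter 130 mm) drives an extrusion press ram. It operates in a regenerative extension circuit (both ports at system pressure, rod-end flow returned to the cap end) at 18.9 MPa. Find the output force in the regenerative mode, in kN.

F ≈ 251 kN

With equal pressure on both faces, forces on the annular region cancel; the net push is pressure × rod cross-section.
Rod cross-section A_rod = π/4 × (130 mm)² = 13270 mm^2
F = P × A_rod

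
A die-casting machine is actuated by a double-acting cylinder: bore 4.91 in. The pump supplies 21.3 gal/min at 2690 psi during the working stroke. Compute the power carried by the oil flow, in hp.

Hydraulic power = P × Q

W ≈ 33.4 hp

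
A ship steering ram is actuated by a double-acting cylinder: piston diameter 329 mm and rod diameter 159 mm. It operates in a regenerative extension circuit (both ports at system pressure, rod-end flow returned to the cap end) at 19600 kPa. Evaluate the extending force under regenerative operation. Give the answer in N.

F ≈ 3.89e5 N

With equal pressure on both faces, forces on the annular region cancel; the net push is pressure × rod cross-section.
Rod cross-section A_rod = π/4 × (159 mm)² = 19860 mm^2
F = P × A_rod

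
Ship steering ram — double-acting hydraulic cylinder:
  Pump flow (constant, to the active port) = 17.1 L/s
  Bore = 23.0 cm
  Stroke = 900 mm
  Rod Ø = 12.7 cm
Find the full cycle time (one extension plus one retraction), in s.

t ≈ 3.71 s

Cap-side area A_cap = π/4 × (23.0 cm)² = 415.5 cm^2
Rod-side annular area A_ann = π/4 × (23.0² − 12.7²) = 288.8 cm^2
t_ext = A_cap·L/Q = 2.187 s
t_ret = A_ann·L/Q = 1.520 s
t_cycle = t_ext + t_ret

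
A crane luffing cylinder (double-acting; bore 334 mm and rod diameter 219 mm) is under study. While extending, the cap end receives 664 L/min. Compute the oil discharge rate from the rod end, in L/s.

Q_out ≈ 6.31 L/s

Cap-side area A_cap = π/4 × (334 mm)² = 87620 mm^2
Rod-side annular area A_ann = π/4 × (334² − 219²) = 49950 mm^2
Piston speed v = Q_in/A_cap; rod-end outflow Q_out = v × A_ann = Q_in × A_ann/A_cap.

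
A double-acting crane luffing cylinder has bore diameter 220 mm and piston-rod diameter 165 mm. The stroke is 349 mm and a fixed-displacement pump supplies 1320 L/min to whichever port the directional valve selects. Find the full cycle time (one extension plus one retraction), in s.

t ≈ 0.867 s

Cap-side area A_cap = π/4 × (220 mm)² = 38010 mm^2
Rod-side annular area A_ann = π/4 × (220² − 165²) = 16630 mm^2
t_ext = A_cap·L/Q = 0.6030 s
t_ret = A_ann·L/Q = 0.2638 s
t_cycle = t_ext + t_ret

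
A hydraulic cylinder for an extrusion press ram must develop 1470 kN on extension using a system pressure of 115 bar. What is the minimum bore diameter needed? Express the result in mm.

Extension force acts on the full piston face: F = P × (π/4)D².
D = √(4F / (πP)) = √(4 × 1470 kN / (π × 115 bar))

D ≈ 403 mm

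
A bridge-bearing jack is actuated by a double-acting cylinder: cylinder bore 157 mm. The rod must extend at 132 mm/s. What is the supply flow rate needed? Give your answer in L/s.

Q ≈ 2.56 L/s

Cap-side area A_cap = π/4 × (157 mm)² = 19360 mm^2
Q = A × v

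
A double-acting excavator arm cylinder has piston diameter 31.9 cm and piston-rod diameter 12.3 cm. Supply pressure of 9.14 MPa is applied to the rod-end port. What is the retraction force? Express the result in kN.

Rod-side annular area A_ann = π/4 × (31.9² − 12.3²) = 680.4 cm^2
On retraction the pressure acts on the annular area (bore minus rod).
F = P × A_ann

F ≈ 622 kN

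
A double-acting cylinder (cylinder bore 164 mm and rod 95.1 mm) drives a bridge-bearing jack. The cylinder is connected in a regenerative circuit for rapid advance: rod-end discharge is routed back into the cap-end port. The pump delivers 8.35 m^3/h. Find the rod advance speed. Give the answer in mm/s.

In regeneration the rod-end outflow joins the pump flow into the cap end, so the net volume the pump must supply per unit advance equals the rod cross-section area.
Rod cross-section A_rod = π/4 × (95.1 mm)² = 7103 mm^2
v = Q_pump / A_rod

v ≈ 327 mm/s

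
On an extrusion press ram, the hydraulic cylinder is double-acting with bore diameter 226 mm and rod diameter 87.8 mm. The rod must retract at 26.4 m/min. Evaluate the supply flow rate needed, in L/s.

Rod-side annular area A_ann = π/4 × (226² − 87.8²) = 34060 mm^2
Q = A × v

Q ≈ 15.0 L/s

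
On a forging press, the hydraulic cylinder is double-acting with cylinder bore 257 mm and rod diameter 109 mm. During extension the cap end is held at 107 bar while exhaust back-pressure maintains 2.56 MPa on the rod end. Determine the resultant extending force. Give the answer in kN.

Cap-side area A_cap = π/4 × (257 mm)² = 51870 mm^2
Rod-side annular area A_ann = π/4 × (257² − 109²) = 42540 mm^2
Net thrust = P_cap·A_cap − P_rod·A_ann = 555.1 kN − 108.9 kN

F ≈ 446 kN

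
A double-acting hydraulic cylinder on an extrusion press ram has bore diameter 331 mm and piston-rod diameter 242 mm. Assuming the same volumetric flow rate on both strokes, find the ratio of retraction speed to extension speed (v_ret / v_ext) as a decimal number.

Cap-side area A_cap = π/4 × (331 mm)² = 86050 mm^2
Rod-side annular area A_ann = π/4 × (331² − 242²) = 40050 mm^2
For equal Q, v ∝ 1/A, so v_ret/v_ext = A_cap/A_ann.

v_ret/v_ext ≈ 2.15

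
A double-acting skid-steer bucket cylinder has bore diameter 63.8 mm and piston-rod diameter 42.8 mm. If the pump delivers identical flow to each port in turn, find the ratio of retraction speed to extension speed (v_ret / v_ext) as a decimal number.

Cap-side area A_cap = π/4 × (63.8 mm)² = 3197 mm^2
Rod-side annular area A_ann = π/4 × (63.8² − 42.8²) = 1758 mm^2
For equal Q, v ∝ 1/A, so v_ret/v_ext = A_cap/A_ann.

v_ret/v_ext ≈ 1.82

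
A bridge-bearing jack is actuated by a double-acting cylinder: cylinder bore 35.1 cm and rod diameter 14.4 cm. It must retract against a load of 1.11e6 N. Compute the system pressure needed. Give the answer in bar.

Rod-side annular area A_ann = π/4 × (35.1² − 14.4²) = 804.8 cm^2
Retraction: pressure acts on the annular area.
P = F / A = 1.11e6 N / A

P ≈ 138 bar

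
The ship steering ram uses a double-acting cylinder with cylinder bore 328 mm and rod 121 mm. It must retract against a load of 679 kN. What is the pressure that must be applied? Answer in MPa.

P ≈ 9.30 MPa

Rod-side annular area A_ann = π/4 × (328² − 121²) = 73000 mm^2
Retraction: pressure acts on the annular area.
P = F / A = 679 kN / A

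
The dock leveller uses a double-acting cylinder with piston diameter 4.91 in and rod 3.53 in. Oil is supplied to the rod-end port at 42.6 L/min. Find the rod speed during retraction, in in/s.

Rod-side annular area A_ann = π/4 × (4.91² − 3.53²) = 9.148 in^2
Flow into the rod-end port fills the annular volume.
v = Q / A

v ≈ 4.74 in/s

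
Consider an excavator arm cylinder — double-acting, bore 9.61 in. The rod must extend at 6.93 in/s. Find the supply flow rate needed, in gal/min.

Q ≈ 131 gal/min

Cap-side area A_cap = π/4 × (9.61 in)² = 72.53 in^2
Q = A × v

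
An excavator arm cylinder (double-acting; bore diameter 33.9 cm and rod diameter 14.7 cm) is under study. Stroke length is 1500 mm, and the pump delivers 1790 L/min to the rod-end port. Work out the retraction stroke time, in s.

Rod-side annular area A_ann = π/4 × (33.9² − 14.7²) = 732.9 cm^2
Swept volume V = A × L; t = V / Q = A·L / Q

t ≈ 3.68 s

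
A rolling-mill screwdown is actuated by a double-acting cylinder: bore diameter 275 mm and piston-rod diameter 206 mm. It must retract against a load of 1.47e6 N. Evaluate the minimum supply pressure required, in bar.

P ≈ 564 bar

Rod-side annular area A_ann = π/4 × (275² − 206²) = 26070 mm^2
Retraction: pressure acts on the annular area.
P = F / A = 1.47e6 N / A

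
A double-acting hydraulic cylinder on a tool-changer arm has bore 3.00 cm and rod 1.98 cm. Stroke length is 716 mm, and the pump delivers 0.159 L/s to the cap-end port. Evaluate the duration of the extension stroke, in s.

Cap-side area A_cap = π/4 × (3.00 cm)² = 7.069 cm^2
Swept volume V = A × L; t = V / Q = A·L / Q

t ≈ 3.18 s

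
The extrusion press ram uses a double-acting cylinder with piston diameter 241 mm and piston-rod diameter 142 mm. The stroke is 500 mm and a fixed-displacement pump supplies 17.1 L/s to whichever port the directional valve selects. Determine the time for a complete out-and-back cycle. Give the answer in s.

Cap-side area A_cap = π/4 × (241 mm)² = 45620 mm^2
Rod-side annular area A_ann = π/4 × (241² − 142²) = 29780 mm^2
t_ext = A_cap·L/Q = 1.334 s
t_ret = A_ann·L/Q = 0.8708 s
t_cycle = t_ext + t_ret

t ≈ 2.20 s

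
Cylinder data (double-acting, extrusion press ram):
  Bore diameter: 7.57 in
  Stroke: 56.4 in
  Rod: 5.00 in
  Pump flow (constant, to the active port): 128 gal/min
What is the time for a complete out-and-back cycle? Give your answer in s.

Cap-side area A_cap = π/4 × (7.57 in)² = 45.01 in^2
Rod-side annular area A_ann = π/4 × (7.57² − 5.00²) = 25.37 in^2
t_ext = A_cap·L/Q = 5.151 s
t_ret = A_ann·L/Q = 2.904 s
t_cycle = t_ext + t_ret

t ≈ 8.05 s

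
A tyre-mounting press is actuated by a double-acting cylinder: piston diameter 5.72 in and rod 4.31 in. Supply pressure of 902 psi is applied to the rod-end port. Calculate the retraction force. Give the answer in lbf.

F ≈ 10000 lbf

Rod-side annular area A_ann = π/4 × (5.72² − 4.31²) = 11.11 in^2
On retraction the pressure acts on the annular area (bore minus rod).
F = P × A_ann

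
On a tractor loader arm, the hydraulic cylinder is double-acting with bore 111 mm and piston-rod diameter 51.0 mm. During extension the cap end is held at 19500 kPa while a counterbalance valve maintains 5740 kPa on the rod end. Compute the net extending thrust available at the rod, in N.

Cap-side area A_cap = π/4 × (111 mm)² = 9677 mm^2
Rod-side annular area A_ann = π/4 × (111² − 51.0²) = 7634 mm^2
Net thrust = P_cap·A_cap − P_rod·A_ann = 1.887e5 N − 43820 N

F ≈ 1.45e5 N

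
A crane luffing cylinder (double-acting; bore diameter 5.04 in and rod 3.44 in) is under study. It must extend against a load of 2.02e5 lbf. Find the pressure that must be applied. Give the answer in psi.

Cap-side area A_cap = π/4 × (5.04 in)² = 19.95 in^2
P = F / A = 2.02e5 lbf / A

P ≈ 10100 psi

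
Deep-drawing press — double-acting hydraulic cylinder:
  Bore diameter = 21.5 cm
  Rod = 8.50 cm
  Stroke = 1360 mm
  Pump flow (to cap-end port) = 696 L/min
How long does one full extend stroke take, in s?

Cap-side area A_cap = π/4 × (21.5 cm)² = 363.1 cm^2
Swept volume V = A × L; t = V / Q = A·L / Q

t ≈ 4.26 s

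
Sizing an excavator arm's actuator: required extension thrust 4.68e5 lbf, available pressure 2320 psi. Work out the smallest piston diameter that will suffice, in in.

Extension force acts on the full piston face: F = P × (π/4)D².
D = √(4F / (πP)) = √(4 × 4.68e5 lbf / (π × 2320 psi))

D ≈ 16.0 in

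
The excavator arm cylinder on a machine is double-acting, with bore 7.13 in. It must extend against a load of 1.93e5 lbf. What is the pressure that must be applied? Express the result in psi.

Cap-side area A_cap = π/4 × (7.13 in)² = 39.93 in^2
P = F / A = 1.93e5 lbf / A

P ≈ 4830 psi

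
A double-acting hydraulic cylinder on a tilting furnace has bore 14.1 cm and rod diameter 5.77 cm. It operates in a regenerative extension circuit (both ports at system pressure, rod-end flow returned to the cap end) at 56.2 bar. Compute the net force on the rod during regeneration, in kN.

F ≈ 14.7 kN

With equal pressure on both faces, forces on the annular region cancel; the net push is pressure × rod cross-section.
Rod cross-section A_rod = π/4 × (5.77 cm)² = 26.15 cm^2
F = P × A_rod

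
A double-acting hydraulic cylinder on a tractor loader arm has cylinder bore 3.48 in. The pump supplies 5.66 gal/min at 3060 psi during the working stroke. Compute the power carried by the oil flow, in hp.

Hydraulic power = P × Q

W ≈ 10.1 hp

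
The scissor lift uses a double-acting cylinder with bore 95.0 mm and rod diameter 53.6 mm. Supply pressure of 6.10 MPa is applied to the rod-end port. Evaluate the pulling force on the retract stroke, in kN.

F ≈ 29.5 kN

Rod-side annular area A_ann = π/4 × (95.0² − 53.6²) = 4832 mm^2
On retraction the pressure acts on the annular area (bore minus rod).
F = P × A_ann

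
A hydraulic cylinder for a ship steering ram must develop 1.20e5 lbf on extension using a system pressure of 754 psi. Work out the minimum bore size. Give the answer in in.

D ≈ 14.2 in

Extension force acts on the full piston face: F = P × (π/4)D².
D = √(4F / (πP)) = √(4 × 1.20e5 lbf / (π × 754 psi))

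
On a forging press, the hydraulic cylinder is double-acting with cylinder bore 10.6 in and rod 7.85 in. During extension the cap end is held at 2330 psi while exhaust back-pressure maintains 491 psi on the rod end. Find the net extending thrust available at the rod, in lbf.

F ≈ 1.86e5 lbf

Cap-side area A_cap = π/4 × (10.6 in)² = 88.25 in^2
Rod-side annular area A_ann = π/4 × (10.6² − 7.85²) = 39.85 in^2
Net thrust = P_cap·A_cap − P_rod·A_ann = 2.056e5 lbf − 19570 lbf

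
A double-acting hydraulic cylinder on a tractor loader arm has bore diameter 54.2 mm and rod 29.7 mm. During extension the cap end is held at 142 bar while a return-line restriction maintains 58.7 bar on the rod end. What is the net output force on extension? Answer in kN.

Cap-side area A_cap = π/4 × (54.2 mm)² = 2307 mm^2
Rod-side annular area A_ann = π/4 × (54.2² − 29.7²) = 1614 mm^2
Net thrust = P_cap·A_cap − P_rod·A_ann = 32.76 kN − 9.477 kN

F ≈ 23.3 kN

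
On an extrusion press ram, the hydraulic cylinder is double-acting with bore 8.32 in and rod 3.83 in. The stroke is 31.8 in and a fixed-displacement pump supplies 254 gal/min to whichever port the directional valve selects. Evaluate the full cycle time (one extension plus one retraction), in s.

Cap-side area A_cap = π/4 × (8.32 in)² = 54.37 in^2
Rod-side annular area A_ann = π/4 × (8.32² − 3.83²) = 42.85 in^2
t_ext = A_cap·L/Q = 1.768 s
t_ret = A_ann·L/Q = 1.393 s
t_cycle = t_ext + t_ret

t ≈ 3.16 s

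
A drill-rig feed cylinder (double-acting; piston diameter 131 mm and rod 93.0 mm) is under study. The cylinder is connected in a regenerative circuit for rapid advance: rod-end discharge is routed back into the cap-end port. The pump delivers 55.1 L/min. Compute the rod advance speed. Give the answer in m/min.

In regeneration the rod-end outflow joins the pump flow into the cap end, so the net volume the pump must supply per unit advance equals the rod cross-section area.
Rod cross-section A_rod = π/4 × (93.0 mm)² = 6793 mm^2
v = Q_pump / A_rod

v ≈ 8.11 m/min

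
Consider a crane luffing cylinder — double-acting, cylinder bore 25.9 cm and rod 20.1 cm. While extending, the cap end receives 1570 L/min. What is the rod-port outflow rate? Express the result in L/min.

Cap-side area A_cap = π/4 × (25.9 cm)² = 526.9 cm^2
Rod-side annular area A_ann = π/4 × (25.9² − 20.1²) = 209.5 cm^2
Piston speed v = Q_in/A_cap; rod-end outflow Q_out = v × A_ann = Q_in × A_ann/A_cap.

Q_out ≈ 624 L/min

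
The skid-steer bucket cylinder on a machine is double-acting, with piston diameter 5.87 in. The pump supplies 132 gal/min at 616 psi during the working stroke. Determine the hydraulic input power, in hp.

W ≈ 47.4 hp

Hydraulic power = P × Q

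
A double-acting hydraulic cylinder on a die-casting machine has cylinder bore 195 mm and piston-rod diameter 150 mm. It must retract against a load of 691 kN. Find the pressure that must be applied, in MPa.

P ≈ 56.7 MPa

Rod-side annular area A_ann = π/4 × (195² − 150²) = 12190 mm^2
Retraction: pressure acts on the annular area.
P = F / A = 691 kN / A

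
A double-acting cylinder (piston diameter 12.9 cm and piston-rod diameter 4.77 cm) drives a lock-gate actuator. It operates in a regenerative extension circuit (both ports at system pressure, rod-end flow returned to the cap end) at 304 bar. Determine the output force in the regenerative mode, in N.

With equal pressure on both faces, forces on the annular region cancel; the net push is pressure × rod cross-section.
Rod cross-section A_rod = π/4 × (4.77 cm)² = 17.87 cm^2
F = P × A_rod

F ≈ 54300 N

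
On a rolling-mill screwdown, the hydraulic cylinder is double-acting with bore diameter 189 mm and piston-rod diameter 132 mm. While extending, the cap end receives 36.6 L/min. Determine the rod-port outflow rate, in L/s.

Q_out ≈ 0.312 L/s

Cap-side area A_cap = π/4 × (189 mm)² = 28060 mm^2
Rod-side annular area A_ann = π/4 × (189² − 132²) = 14370 mm^2
Piston speed v = Q_in/A_cap; rod-end outflow Q_out = v × A_ann = Q_in × A_ann/A_cap.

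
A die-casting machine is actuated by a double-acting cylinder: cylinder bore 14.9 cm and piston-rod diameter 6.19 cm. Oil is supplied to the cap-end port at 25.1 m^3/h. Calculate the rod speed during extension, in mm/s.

v ≈ 400 mm/s

Cap-side area A_cap = π/4 × (14.9 cm)² = 174.4 cm^2
v = Q / A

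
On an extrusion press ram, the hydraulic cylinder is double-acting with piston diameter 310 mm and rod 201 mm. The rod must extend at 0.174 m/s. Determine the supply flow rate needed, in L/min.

Cap-side area A_cap = π/4 × (310 mm)² = 75480 mm^2
Q = A × v

Q ≈ 788 L/min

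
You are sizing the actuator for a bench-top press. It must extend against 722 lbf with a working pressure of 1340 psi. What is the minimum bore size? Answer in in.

Extension force acts on the full piston face: F = P × (π/4)D².
D = √(4F / (πP)) = √(4 × 722 lbf / (π × 1340 psi))

D ≈ 0.828 in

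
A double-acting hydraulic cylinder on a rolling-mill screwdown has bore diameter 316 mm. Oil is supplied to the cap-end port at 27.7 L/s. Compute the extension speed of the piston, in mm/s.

Cap-side area A_cap = π/4 × (316 mm)² = 78430 mm^2
v = Q / A

v ≈ 353 mm/s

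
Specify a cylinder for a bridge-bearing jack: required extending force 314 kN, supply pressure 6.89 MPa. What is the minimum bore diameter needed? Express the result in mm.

Extension force acts on the full piston face: F = P × (π/4)D².
D = √(4F / (πP)) = √(4 × 314 kN / (π × 6.89 MPa))

D ≈ 241 mm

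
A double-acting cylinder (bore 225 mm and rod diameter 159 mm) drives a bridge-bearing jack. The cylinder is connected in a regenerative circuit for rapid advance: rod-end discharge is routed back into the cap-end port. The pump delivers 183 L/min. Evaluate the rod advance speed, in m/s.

In regeneration the rod-end outflow joins the pump flow into the cap end, so the net volume the pump must supply per unit advance equals the rod cross-section area.
Rod cross-section A_rod = π/4 × (159 mm)² = 19860 mm^2
v = Q_pump / A_rod

v ≈ 0.154 m/s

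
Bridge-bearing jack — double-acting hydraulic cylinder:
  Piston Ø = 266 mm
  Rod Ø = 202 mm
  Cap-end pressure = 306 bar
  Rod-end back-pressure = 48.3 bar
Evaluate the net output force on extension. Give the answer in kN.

F ≈ 1590 kN

Cap-side area A_cap = π/4 × (266 mm)² = 55570 mm^2
Rod-side annular area A_ann = π/4 × (266² − 202²) = 23520 mm^2
Net thrust = P_cap·A_cap − P_rod·A_ann = 1700 kN − 113.6 kN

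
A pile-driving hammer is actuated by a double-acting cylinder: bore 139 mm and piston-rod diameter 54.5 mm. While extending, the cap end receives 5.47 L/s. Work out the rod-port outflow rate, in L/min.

Cap-side area A_cap = π/4 × (139 mm)² = 15170 mm^2
Rod-side annular area A_ann = π/4 × (139² − 54.5²) = 12840 mm^2
Piston speed v = Q_in/A_cap; rod-end outflow Q_out = v × A_ann = Q_in × A_ann/A_cap.

Q_out ≈ 278 L/min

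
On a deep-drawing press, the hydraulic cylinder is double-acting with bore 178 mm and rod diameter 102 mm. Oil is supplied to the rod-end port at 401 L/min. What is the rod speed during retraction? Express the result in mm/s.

Rod-side annular area A_ann = π/4 × (178² − 102²) = 16710 mm^2
Flow into the rod-end port fills the annular volume.
v = Q / A

v ≈ 400 mm/s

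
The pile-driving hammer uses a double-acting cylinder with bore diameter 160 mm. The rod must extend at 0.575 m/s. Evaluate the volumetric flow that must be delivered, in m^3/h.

Cap-side area A_cap = π/4 × (160 mm)² = 20110 mm^2
Q = A × v

Q ≈ 41.6 m^3/h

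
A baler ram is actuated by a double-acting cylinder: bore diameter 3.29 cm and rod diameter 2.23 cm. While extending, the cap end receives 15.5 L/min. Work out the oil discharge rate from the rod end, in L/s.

Cap-side area A_cap = π/4 × (3.29 cm)² = 8.501 cm^2
Rod-side annular area A_ann = π/4 × (3.29² − 2.23²) = 4.596 cm^2
Piston speed v = Q_in/A_cap; rod-end outflow Q_out = v × A_ann = Q_in × A_ann/A_cap.

Q_out ≈ 0.140 L/s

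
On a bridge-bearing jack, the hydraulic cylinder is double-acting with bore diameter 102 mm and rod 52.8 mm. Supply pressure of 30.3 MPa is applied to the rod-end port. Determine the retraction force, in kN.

F ≈ 181 kN

Rod-side annular area A_ann = π/4 × (102² − 52.8²) = 5982 mm^2
On retraction the pressure acts on the annular area (bore minus rod).
F = P × A_ann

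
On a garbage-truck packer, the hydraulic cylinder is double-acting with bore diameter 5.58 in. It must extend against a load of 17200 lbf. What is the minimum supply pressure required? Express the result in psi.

Cap-side area A_cap = π/4 × (5.58 in)² = 24.45 in^2
P = F / A = 17200 lbf / A

P ≈ 703 psi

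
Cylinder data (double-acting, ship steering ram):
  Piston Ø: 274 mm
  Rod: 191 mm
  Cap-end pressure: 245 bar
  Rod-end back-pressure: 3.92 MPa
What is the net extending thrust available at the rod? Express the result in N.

F ≈ 1.33e6 N

Cap-side area A_cap = π/4 × (274 mm)² = 58960 mm^2
Rod-side annular area A_ann = π/4 × (274² − 191²) = 30310 mm^2
Net thrust = P_cap·A_cap − P_rod·A_ann = 1.445e6 N − 1.188e5 N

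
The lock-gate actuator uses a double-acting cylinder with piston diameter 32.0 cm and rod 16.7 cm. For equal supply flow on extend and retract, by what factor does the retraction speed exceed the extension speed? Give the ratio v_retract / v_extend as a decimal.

Cap-side area A_cap = π/4 × (32.0 cm)² = 804.2 cm^2
Rod-side annular area A_ann = π/4 × (32.0² − 16.7²) = 585.2 cm^2
For equal Q, v ∝ 1/A, so v_ret/v_ext = A_cap/A_ann.

v_ret/v_ext ≈ 1.37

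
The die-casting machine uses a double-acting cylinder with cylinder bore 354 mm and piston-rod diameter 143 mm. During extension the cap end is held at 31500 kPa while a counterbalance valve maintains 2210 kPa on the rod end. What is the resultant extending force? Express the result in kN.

Cap-side area A_cap = π/4 × (354 mm)² = 98420 mm^2
Rod-side annular area A_ann = π/4 × (354² − 143²) = 82360 mm^2
Net thrust = P_cap·A_cap − P_rod·A_ann = 3100 kN − 182.0 kN

F ≈ 2920 kN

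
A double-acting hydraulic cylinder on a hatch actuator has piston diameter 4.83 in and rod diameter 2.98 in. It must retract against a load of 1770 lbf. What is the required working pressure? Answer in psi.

Rod-side annular area A_ann = π/4 × (4.83² − 2.98²) = 11.35 in^2
Retraction: pressure acts on the annular area.
P = F / A = 1770 lbf / A

P ≈ 156 psi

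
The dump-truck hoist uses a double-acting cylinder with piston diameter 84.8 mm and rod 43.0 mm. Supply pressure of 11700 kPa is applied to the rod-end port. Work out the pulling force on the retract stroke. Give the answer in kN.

Rod-side annular area A_ann = π/4 × (84.8² − 43.0²) = 4196 mm^2
On retraction the pressure acts on the annular area (bore minus rod).
F = P × A_ann

F ≈ 49.1 kN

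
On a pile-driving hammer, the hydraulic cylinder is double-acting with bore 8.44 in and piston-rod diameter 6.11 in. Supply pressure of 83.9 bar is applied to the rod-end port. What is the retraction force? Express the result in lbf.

Rod-side annular area A_ann = π/4 × (8.44² − 6.11²) = 26.63 in^2
On retraction the pressure acts on the annular area (bore minus rod).
F = P × A_ann

F ≈ 32400 lbf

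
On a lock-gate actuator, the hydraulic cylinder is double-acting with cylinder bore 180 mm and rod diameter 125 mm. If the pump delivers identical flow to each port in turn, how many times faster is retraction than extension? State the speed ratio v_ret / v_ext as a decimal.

Cap-side area A_cap = π/4 × (180 mm)² = 25450 mm^2
Rod-side annular area A_ann = π/4 × (180² − 125²) = 13180 mm^2
For equal Q, v ∝ 1/A, so v_ret/v_ext = A_cap/A_ann.

v_ret/v_ext ≈ 1.93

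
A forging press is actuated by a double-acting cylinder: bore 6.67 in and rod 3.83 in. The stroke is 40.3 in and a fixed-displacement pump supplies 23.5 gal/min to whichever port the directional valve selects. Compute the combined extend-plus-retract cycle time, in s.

t ≈ 26.0 s

Cap-side area A_cap = π/4 × (6.67 in)² = 34.94 in^2
Rod-side annular area A_ann = π/4 × (6.67² − 3.83²) = 23.42 in^2
t_ext = A_cap·L/Q = 15.56 s
t_ret = A_ann·L/Q = 10.43 s
t_cycle = t_ext + t_ret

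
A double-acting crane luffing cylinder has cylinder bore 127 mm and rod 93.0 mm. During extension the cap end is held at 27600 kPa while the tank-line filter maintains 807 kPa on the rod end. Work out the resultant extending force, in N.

F ≈ 3.45e5 N

Cap-side area A_cap = π/4 × (127 mm)² = 12670 mm^2
Rod-side annular area A_ann = π/4 × (127² − 93.0²) = 5875 mm^2
Net thrust = P_cap·A_cap − P_rod·A_ann = 3.496e5 N − 4741 N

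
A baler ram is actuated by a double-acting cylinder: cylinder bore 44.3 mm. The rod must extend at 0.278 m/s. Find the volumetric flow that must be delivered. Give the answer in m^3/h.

Cap-side area A_cap = π/4 × (44.3 mm)² = 1541 mm^2
Q = A × v

Q ≈ 1.54 m^3/h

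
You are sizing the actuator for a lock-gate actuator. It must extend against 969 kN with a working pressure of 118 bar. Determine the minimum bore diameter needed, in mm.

Extension force acts on the full piston face: F = P × (π/4)D².
D = √(4F / (πP)) = √(4 × 969 kN / (π × 118 bar))

D ≈ 323 mm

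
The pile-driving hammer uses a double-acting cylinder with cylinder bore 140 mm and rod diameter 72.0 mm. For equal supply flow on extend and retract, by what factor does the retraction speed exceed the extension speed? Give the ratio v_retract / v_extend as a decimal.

Cap-side area A_cap = π/4 × (140 mm)² = 15390 mm^2
Rod-side annular area A_ann = π/4 × (140² − 72.0²) = 11320 mm^2
For equal Q, v ∝ 1/A, so v_ret/v_ext = A_cap/A_ann.

v_ret/v_ext ≈ 1.36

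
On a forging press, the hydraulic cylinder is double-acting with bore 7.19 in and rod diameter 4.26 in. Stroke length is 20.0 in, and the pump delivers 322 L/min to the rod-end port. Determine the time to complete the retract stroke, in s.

t ≈ 1.61 s

Rod-side annular area A_ann = π/4 × (7.19² − 4.26²) = 26.35 in^2
Swept volume V = A × L; t = V / Q = A·L / Q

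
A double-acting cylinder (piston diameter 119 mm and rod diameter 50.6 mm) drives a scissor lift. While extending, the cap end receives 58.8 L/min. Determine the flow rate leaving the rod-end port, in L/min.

Q_out ≈ 48.2 L/min

Cap-side area A_cap = π/4 × (119 mm)² = 11120 mm^2
Rod-side annular area A_ann = π/4 × (119² − 50.6²) = 9111 mm^2
Piston speed v = Q_in/A_cap; rod-end outflow Q_out = v × A_ann = Q_in × A_ann/A_cap.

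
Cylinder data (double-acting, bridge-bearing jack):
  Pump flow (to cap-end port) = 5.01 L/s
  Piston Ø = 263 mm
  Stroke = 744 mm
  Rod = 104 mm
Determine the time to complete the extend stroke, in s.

t ≈ 8.07 s

Cap-side area A_cap = π/4 × (263 mm)² = 54330 mm^2
Swept volume V = A × L; t = V / Q = A·L / Q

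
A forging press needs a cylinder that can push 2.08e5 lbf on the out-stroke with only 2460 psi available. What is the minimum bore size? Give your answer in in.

Extension force acts on the full piston face: F = P × (π/4)D².
D = √(4F / (πP)) = √(4 × 2.08e5 lbf / (π × 2460 psi))

D ≈ 10.4 in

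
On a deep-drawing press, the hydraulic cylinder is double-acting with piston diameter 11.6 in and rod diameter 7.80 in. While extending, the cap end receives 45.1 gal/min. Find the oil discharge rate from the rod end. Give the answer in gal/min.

Q_out ≈ 24.7 gal/min

Cap-side area A_cap = π/4 × (11.6 in)² = 105.7 in^2
Rod-side annular area A_ann = π/4 × (11.6² − 7.80²) = 57.90 in^2
Piston speed v = Q_in/A_cap; rod-end outflow Q_out = v × A_ann = Q_in × A_ann/A_cap.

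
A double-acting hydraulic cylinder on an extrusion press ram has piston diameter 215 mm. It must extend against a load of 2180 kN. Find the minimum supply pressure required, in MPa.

Cap-side area A_cap = π/4 × (215 mm)² = 36310 mm^2
P = F / A = 2180 kN / A

P ≈ 60.0 MPa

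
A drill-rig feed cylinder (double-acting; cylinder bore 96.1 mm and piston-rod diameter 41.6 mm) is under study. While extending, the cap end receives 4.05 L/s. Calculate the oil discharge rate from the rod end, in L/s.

Q_out ≈ 3.29 L/s

Cap-side area A_cap = π/4 × (96.1 mm)² = 7253 mm^2
Rod-side annular area A_ann = π/4 × (96.1² − 41.6²) = 5894 mm^2
Piston speed v = Q_in/A_cap; rod-end outflow Q_out = v × A_ann = Q_in × A_ann/A_cap.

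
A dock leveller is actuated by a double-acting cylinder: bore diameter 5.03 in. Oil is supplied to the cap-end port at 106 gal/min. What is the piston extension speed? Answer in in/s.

v ≈ 20.5 in/s

Cap-side area A_cap = π/4 × (5.03 in)² = 19.87 in^2
v = Q / A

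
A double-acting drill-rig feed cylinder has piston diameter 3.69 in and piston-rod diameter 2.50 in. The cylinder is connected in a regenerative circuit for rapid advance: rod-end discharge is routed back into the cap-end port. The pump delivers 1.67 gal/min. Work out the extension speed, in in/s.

v ≈ 1.31 in/s

In regeneration the rod-end outflow joins the pump flow into the cap end, so the net volume the pump must supply per unit advance equals the rod cross-section area.
Rod cross-section A_rod = π/4 × (2.50 in)² = 4.909 in^2
v = Q_pump / A_rod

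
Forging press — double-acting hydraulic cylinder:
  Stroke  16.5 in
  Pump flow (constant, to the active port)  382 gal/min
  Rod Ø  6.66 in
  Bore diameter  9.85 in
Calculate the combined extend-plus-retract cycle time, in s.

t ≈ 1.32 s

Cap-side area A_cap = π/4 × (9.85 in)² = 76.20 in^2
Rod-side annular area A_ann = π/4 × (9.85² − 6.66²) = 41.36 in^2
t_ext = A_cap·L/Q = 0.8549 s
t_ret = A_ann·L/Q = 0.4641 s
t_cycle = t_ext + t_ret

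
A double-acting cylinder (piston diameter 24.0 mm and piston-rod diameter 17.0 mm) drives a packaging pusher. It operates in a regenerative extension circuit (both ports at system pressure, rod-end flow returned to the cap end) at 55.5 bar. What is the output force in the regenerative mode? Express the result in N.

F ≈ 1260 N

With equal pressure on both faces, forces on the annular region cancel; the net push is pressure × rod cross-section.
Rod cross-section A_rod = π/4 × (17.0 mm)² = 227.0 mm^2
F = P × A_rod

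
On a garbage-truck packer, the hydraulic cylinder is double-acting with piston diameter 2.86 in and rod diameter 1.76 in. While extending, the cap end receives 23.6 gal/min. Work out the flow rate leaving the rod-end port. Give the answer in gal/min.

Q_out ≈ 14.7 gal/min

Cap-side area A_cap = π/4 × (2.86 in)² = 6.424 in^2
Rod-side annular area A_ann = π/4 × (2.86² − 1.76²) = 3.991 in^2
Piston speed v = Q_in/A_cap; rod-end outflow Q_out = v × A_ann = Q_in × A_ann/A_cap.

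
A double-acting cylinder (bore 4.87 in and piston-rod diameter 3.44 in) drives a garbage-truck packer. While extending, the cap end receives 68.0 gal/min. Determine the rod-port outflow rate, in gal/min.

Cap-side area A_cap = π/4 × (4.87 in)² = 18.63 in^2
Rod-side annular area A_ann = π/4 × (4.87² − 3.44²) = 9.333 in^2
Piston speed v = Q_in/A_cap; rod-end outflow Q_out = v × A_ann = Q_in × A_ann/A_cap.

Q_out ≈ 34.1 gal/min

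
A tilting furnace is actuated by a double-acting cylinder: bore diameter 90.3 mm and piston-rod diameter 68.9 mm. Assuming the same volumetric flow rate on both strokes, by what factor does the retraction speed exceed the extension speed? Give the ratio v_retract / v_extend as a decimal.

v_ret/v_ext ≈ 2.39

Cap-side area A_cap = π/4 × (90.3 mm)² = 6404 mm^2
Rod-side annular area A_ann = π/4 × (90.3² − 68.9²) = 2676 mm^2
For equal Q, v ∝ 1/A, so v_ret/v_ext = A_cap/A_ann.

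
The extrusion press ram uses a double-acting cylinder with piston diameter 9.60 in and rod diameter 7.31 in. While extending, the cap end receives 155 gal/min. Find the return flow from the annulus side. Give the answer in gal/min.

Q_out ≈ 65.1 gal/min

Cap-side area A_cap = π/4 × (9.60 in)² = 72.38 in^2
Rod-side annular area A_ann = π/4 × (9.60² − 7.31²) = 30.41 in^2
Piston speed v = Q_in/A_cap; rod-end outflow Q_out = v × A_ann = Q_in × A_ann/A_cap.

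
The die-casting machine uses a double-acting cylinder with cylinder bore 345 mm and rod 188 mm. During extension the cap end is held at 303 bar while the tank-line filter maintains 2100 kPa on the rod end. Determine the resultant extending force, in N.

Cap-side area A_cap = π/4 × (345 mm)² = 93480 mm^2
Rod-side annular area A_ann = π/4 × (345² − 188²) = 65720 mm^2
Net thrust = P_cap·A_cap − P_rod·A_ann = 2.833e6 N − 1.380e5 N

F ≈ 2.69e6 N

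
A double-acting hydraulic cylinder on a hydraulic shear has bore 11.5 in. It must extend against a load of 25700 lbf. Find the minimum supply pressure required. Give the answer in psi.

Cap-side area A_cap = π/4 × (11.5 in)² = 103.9 in^2
P = F / A = 25700 lbf / A

P ≈ 247 psi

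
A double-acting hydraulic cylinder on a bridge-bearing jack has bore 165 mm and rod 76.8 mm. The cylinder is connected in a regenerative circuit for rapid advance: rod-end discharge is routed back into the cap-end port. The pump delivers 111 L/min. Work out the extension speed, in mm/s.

v ≈ 399 mm/s

In regeneration the rod-end outflow joins the pump flow into the cap end, so the net volume the pump must supply per unit advance equals the rod cross-section area.
Rod cross-section A_rod = π/4 × (76.8 mm)² = 4632 mm^2
v = Q_pump / A_rod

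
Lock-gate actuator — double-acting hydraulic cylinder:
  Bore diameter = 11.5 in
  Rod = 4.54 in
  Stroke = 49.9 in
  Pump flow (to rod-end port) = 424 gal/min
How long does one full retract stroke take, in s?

t ≈ 2.68 s

Rod-side annular area A_ann = π/4 × (11.5² − 4.54²) = 87.68 in^2
Swept volume V = A × L; t = V / Q = A·L / Q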